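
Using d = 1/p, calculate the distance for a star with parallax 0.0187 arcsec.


d = 1/p = 1/0.0187 = 53.4759

53.4759 pc


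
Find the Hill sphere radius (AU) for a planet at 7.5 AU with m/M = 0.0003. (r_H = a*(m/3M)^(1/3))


r_H = a * (m/3M)^(1/3) = 7.5 * (0.0003/3)^(1/3) = 0.3481

0.3481 AU


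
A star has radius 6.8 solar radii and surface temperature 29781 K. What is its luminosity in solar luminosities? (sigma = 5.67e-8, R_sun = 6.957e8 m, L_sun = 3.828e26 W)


R = 6.8 * 6.957e8 m = 4.73076e+09 m. L = 4*pi*R^2*sigma*T^4 = 4*pi*(4.73076e+09)^2 * 5.67e-8 * 29781^4 = 1.25433015e+31 W. L/L_sun = 1.25433015e+31 / 3.828e26 = 32767.2453

32767.2453 L_sun


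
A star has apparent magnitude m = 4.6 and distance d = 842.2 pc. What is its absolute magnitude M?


M = m - 5*log10(d) + 5 = 4.6 - 5*log10(842.2) + 5 = -5.0271

-5.0271


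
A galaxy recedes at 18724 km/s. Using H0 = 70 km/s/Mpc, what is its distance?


d = v / H0 = 18724 / 70 = 267.4857

267.4857 Mpc


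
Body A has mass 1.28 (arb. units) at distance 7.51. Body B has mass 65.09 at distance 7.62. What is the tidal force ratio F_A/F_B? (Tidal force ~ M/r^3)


Ratio = (M1/r1^3) / (M2/r2^3) = (1.28/7.51^3) / (65.09/7.62^3) = 0.0205

0.0205


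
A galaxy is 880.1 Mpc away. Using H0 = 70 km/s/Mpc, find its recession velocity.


v = H0 * d = 70 * 880.1 = 61607.0

61607.0 km/s


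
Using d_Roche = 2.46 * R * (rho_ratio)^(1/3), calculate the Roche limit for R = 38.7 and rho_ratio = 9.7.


d_Roche = 2.46 * 38.7 * 9.7^(1/3) = 203.0346

203.0346


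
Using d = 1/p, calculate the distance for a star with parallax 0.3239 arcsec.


d = 1/p = 1/0.3239 = 3.0874

3.0874 pc


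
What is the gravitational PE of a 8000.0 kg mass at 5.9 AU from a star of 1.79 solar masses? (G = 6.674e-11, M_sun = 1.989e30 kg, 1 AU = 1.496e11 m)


M = 1.79 * 1.989e30 kg = 3.56031e+30 kg; r = 5.9 AU * 1.496e11 m/AU = 8.8264e+11 m. U = -GM*m/r = -(6.674e-11 * 3.56031e+30 * 8000.0) / 8.8264e+11 = -2.154e+12

-2.154e+12 J


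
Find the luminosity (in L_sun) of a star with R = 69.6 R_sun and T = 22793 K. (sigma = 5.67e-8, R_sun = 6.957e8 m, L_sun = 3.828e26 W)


R = 69.6 * 6.957e8 m = 4.842072e+10 m. L = 4*pi*R^2*sigma*T^4 = 4*pi*(4.842072e+10)^2 * 5.67e-8 * 22793^4 = 4.508804147e+32 W. L/L_sun = 4.508804147e+32 / 3.828e26 = 1.178e+06

1.178e+06 L_sun


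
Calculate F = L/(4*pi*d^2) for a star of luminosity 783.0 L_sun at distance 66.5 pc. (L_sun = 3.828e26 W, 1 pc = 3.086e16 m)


F = L / (4*pi*d^2) = 2.997e+29 / (4*pi*(2.052e+18)^2) = 5.664e-09

5.664e-09 W/m^2


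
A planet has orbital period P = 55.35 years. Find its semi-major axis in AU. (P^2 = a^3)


a = P^(2/3) = 55.35^(2/3) = 14.5237

14.5237 AU


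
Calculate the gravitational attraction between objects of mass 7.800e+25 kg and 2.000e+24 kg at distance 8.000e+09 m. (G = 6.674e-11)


F = G*m1*m2/r^2 = 6.674e-11 * 7.800e+25 * 2.000e+24 / (8.000e+09)^2 = 6.674e-11 * 1.560e+50 / 6.400e+19 = 1.627e+20

1.627e+20 N


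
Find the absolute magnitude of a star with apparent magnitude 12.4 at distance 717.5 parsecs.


M = m - 5*log10(d) + 5 = 12.4 - 5*log10(717.5) + 5 = 3.1209

3.1209


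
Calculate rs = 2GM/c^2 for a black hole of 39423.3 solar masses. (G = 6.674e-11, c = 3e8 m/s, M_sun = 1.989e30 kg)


M = 39423.3 * 1.989e30 kg = 7.84129437e+34 kg. rs = 2GM/c^2 = 2 * 6.674e-11 * 7.84129437e+34 / (3e8)^2 = 1.163e+08

1.163e+08 m


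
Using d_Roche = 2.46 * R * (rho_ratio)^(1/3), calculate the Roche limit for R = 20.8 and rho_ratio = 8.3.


d_Roche = 2.46 * 20.8 * 8.3^(1/3) = 103.5995

103.5995


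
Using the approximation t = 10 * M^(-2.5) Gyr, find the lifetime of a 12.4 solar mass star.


t = 10 * M^(-2.5) = 10 * 12.4^(-2.5) = 0.0185

0.0185 Gyr


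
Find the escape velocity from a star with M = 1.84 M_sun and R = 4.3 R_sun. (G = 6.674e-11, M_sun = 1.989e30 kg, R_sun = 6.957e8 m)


M = 1.84 * 1.989e30 kg = 3.65976e+30 kg; R = 4.3 * 6.957e8 m = 2.99151e+09 m. v_esc = sqrt(2GM/R) = sqrt(2 * 6.674e-11 * 3.65976e+30 / 2.99151e+09) = 404100.2997

404100.2997 m/s


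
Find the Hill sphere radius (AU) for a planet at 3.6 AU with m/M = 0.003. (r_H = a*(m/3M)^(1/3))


r_H = a * (m/3M)^(1/3) = 3.6 * (0.003/3)^(1/3) = 0.36

0.36 AU


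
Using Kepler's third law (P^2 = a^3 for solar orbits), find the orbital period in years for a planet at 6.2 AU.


P = a^(3/2) = 6.2^1.5 = 15.4379

15.4379 years


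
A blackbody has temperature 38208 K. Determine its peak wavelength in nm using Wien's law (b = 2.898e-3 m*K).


lam_max = b / T = 2.898e-3 / 38208 = 7.585e-08 m = 75.848 nm

75.848 nm


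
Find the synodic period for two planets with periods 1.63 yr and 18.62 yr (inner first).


1/P_syn = |1/P1 - 1/P2| = |1/1.63 - 1/18.62| => P_syn = 1.7864

1.7864 years


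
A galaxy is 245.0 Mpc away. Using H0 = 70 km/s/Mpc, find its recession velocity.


v = H0 * d = 70 * 245.0 = 17150.0

17150.0 km/s


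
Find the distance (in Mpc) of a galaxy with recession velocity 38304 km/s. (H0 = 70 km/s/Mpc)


d = v / H0 = 38304 / 70 = 547.2

547.2 Mpc


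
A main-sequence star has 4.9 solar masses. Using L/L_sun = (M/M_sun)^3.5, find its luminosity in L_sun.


L/L_sun = (M/M_sun)^3.5 = 4.9^3.5 = 260.4272

260.4272 L_sun


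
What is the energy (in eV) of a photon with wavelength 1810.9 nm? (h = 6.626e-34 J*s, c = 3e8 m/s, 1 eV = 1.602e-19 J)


E = hc/lambda = 6.626e-34 * 3e8 / 1.811e-06 = 1.098e-19 J = 0.6852 eV

0.6852 eV


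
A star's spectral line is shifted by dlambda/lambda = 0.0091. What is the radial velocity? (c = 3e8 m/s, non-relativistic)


v = (dlambda/lambda) * c = 0.0091 * 3e8 = 2.730e+06

2.730e+06 m/s


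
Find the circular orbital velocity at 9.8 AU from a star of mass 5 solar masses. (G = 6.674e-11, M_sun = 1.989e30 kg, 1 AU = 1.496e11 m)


v = sqrt(GM/r) = sqrt(6.674e-11 * 9.945e+30 / 1.466e+12) = 21277.307

21277.307 m/s


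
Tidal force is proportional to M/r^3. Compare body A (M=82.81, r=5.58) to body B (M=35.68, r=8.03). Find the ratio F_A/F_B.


Ratio = (M1/r1^3) / (M2/r2^3) = (82.81/5.58^3) / (35.68/8.03^3) = 6.9167

6.9167


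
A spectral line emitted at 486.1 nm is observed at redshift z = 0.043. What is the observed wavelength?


lam_obs = lam_emit * (1 + z) = 486.1 * (1 + 0.043) = 507.0023

507.0023 nm


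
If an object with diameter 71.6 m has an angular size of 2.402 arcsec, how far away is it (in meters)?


D = size / theta_rad, theta_rad = 2.402 * pi/(180*3600) = 1.165e-05, D = 6.148e+06

6.148e+06 m


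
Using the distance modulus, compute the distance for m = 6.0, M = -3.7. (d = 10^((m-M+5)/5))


d = 10^((m - M + 5)/5) = 10^((6.0 - -3.7 + 5)/5) = 870.9636

870.9636 pc


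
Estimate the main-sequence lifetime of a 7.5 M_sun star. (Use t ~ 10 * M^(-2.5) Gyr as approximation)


t = 10 * M^(-2.5) = 10 * 7.5^(-2.5) = 0.0649

0.0649 Gyr


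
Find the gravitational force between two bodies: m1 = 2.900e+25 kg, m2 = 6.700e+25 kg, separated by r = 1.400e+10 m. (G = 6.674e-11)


F = G*m1*m2/r^2 = 6.674e-11 * 2.900e+25 * 6.700e+25 / (1.400e+10)^2 = 6.674e-11 * 1.943e+51 / 1.960e+20 = 6.616e+20

6.616e+20 N


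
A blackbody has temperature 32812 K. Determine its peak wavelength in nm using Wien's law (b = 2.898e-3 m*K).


lam_max = b / T = 2.898e-3 / 32812 = 8.832e-08 m = 88.3213 nm

88.3213 nm


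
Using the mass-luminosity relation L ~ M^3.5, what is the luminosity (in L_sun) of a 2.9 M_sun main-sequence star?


L/L_sun = (M/M_sun)^3.5 = 2.9^3.5 = 41.533

41.533 L_sun


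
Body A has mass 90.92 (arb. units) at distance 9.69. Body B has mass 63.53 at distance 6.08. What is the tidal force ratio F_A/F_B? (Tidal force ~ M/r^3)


Ratio = (M1/r1^3) / (M2/r2^3) = (90.92/9.69^3) / (63.53/6.08^3) = 0.3535

0.3535


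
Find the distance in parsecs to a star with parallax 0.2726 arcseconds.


d = 1/p = 1/0.2726 = 3.6684

3.6684 pc


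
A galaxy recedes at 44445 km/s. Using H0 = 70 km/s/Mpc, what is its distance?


d = v / H0 = 44445 / 70 = 634.9286

634.9286 Mpc


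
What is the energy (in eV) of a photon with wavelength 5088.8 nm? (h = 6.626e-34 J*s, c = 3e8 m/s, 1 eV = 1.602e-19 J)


E = hc/lambda = 6.626e-34 * 3e8 / 5.089e-06 = 3.906e-20 J = 0.2438 eV

0.2438 eV


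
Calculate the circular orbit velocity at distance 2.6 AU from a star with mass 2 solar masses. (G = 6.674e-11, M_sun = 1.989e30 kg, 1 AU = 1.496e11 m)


v = sqrt(GM/r) = sqrt(6.674e-11 * 3.978e+30 / 3.890e+11) = 26126.0059

26126.0059 m/s


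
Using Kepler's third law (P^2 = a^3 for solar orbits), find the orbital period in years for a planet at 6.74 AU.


P = a^(3/2) = 6.74^1.5 = 17.4981

17.4981 years


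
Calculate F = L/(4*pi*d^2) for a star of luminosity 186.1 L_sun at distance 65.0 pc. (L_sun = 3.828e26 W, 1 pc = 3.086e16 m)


F = L / (4*pi*d^2) = 7.124e+28 / (4*pi*(2.006e+18)^2) = 1.409e-09

1.409e-09 W/m^2


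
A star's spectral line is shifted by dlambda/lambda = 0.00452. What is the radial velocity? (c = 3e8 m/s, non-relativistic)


v = (dlambda/lambda) * c = 0.00452 * 3e8 = 1.356e+06

1.356e+06 m/s


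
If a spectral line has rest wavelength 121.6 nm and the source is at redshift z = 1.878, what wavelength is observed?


lam_obs = lam_emit * (1 + z) = 121.6 * (1 + 1.878) = 349.9648

349.9648 nm


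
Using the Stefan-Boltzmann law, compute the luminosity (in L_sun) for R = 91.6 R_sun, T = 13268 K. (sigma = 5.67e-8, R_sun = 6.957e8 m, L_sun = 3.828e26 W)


R = 91.6 * 6.957e8 m = 6.372612e+10 m. L = 4*pi*R^2*sigma*T^4 = 4*pi*(6.372612e+10)^2 * 5.67e-8 * 13268^4 = 8.967052828e+31 W. L/L_sun = 8.967052828e+31 / 3.828e26 = 234249.029

234249.029 L_sun


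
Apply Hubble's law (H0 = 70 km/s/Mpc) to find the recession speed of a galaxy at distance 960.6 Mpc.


v = H0 * d = 70 * 960.6 = 67242.0

67242.0 km/s


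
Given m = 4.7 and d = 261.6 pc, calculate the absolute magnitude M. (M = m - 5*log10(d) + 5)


M = m - 5*log10(d) + 5 = 4.7 - 5*log10(261.6) + 5 = -2.3882

-2.3882


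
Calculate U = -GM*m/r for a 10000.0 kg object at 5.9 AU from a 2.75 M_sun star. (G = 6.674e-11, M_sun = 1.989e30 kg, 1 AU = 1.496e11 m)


M = 2.75 * 1.989e30 kg = 5.46975e+30 kg; r = 5.9 AU * 1.496e11 m/AU = 8.8264e+11 m. U = -GM*m/r = -(6.674e-11 * 5.46975e+30 * 10000.0) / 8.8264e+11 = -4.136e+12

-4.136e+12 J


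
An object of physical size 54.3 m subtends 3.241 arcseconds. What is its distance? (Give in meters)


D = size / theta_rad, theta_rad = 3.241 * pi/(180*3600) = 1.571e-05, D = 3.456e+06

3.456e+06 m


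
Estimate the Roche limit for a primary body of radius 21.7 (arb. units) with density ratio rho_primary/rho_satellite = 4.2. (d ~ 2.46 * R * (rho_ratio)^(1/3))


d_Roche = 2.46 * 21.7 * 4.2^(1/3) = 86.128

86.128


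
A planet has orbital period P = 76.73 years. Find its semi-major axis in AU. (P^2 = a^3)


a = P^(2/3) = 76.73^(2/3) = 18.0569

18.0569 AU


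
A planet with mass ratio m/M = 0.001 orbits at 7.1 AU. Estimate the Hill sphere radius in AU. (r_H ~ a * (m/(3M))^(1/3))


r_H = a * (m/3M)^(1/3) = 7.1 * (0.001/3)^(1/3) = 0.4923

0.4923 AU


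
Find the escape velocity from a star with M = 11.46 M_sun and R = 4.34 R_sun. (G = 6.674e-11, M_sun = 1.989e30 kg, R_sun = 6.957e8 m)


M = 11.46 * 1.989e30 kg = 2.279394e+31 kg; R = 4.34 * 6.957e8 m = 3.019338e+09 m. v_esc = sqrt(2GM/R) = sqrt(2 * 6.674e-11 * 2.279394e+31 / 3.019338e+09) = 1.004e+06

1.004e+06 m/s


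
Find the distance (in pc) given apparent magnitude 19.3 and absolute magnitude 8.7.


d = 10^((m - M + 5)/5) = 10^((19.3 - 8.7 + 5)/5) = 1318.2567

1318.2567 pc


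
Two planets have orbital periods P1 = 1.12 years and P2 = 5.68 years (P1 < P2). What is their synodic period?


1/P_syn = |1/P1 - 1/P2| = |1/1.12 - 1/5.68| => P_syn = 1.3951

1.3951 years


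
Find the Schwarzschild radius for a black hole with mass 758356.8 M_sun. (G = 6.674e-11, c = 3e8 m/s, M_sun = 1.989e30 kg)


M = 758356.8 * 1.989e30 kg = 1.508371675e+36 kg. rs = 2GM/c^2 = 2 * 6.674e-11 * 1.508371675e+36 / (3e8)^2 = 2.237e+09

2.237e+09 m


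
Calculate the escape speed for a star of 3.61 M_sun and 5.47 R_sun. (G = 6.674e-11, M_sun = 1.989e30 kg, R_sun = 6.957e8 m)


M = 3.61 * 1.989e30 kg = 7.18029e+30 kg; R = 5.47 * 6.957e8 m = 3.805479e+09 m. v_esc = sqrt(2GM/R) = sqrt(2 * 6.674e-11 * 7.18029e+30 / 3.805479e+09) = 501850.5757

501850.5757 m/s


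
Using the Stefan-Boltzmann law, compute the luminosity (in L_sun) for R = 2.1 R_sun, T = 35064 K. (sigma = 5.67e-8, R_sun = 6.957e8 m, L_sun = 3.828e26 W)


R = 2.1 * 6.957e8 m = 1.46097e+09 m. L = 4*pi*R^2*sigma*T^4 = 4*pi*(1.46097e+09)^2 * 5.67e-8 * 35064^4 = 2.298906719e+30 W. L/L_sun = 2.298906719e+30 / 3.828e26 = 6005.5034

6005.5034 L_sun


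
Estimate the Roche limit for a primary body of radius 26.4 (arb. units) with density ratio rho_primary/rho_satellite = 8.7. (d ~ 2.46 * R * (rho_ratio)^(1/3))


d_Roche = 2.46 * 26.4 * 8.7^(1/3) = 133.571

133.571


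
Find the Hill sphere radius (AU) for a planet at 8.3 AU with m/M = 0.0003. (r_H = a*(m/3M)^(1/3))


r_H = a * (m/3M)^(1/3) = 8.3 * (0.0003/3)^(1/3) = 0.3853

0.3853 AU


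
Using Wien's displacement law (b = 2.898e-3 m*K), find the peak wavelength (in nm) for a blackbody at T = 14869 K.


lam_max = b / T = 2.898e-3 / 14869 = 1.949e-07 m = 194.9021 nm

194.9021 nm


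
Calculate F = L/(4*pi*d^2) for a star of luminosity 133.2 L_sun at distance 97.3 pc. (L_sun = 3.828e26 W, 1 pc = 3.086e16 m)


F = L / (4*pi*d^2) = 5.099e+28 / (4*pi*(3.003e+18)^2) = 4.500e-10

4.500e-10 W/m^2


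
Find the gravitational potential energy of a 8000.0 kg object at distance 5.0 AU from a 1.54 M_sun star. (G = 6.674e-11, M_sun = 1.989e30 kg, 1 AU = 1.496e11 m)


M = 1.54 * 1.989e30 kg = 3.06306e+30 kg; r = 5.0 AU * 1.496e11 m/AU = 7.48e+11 m. U = -GM*m/r = -(6.674e-11 * 3.06306e+30 * 8000.0) / 7.48e+11 = -2.186e+12

-2.186e+12 J


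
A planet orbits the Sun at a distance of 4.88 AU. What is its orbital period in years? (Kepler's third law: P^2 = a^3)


P = a^(3/2) = 4.88^1.5 = 10.7803

10.7803 years


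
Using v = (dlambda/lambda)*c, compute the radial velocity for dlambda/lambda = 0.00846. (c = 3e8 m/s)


v = (dlambda/lambda) * c = 0.00846 * 3e8 = 2.538e+06

2.538e+06 m/s


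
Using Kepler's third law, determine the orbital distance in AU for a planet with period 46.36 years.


a = P^(2/3) = 46.36^(2/3) = 12.9051

12.9051 AU


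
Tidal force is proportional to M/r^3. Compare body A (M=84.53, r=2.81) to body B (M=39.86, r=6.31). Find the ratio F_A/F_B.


Ratio = (M1/r1^3) / (M2/r2^3) = (84.53/2.81^3) / (39.86/6.31^3) = 24.0128

24.0128


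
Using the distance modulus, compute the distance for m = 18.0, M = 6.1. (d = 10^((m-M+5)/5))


d = 10^((m - M + 5)/5) = 10^((18.0 - 6.1 + 5)/5) = 2398.8329

2398.8329 pc


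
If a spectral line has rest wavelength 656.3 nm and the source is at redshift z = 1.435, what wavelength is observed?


lam_obs = lam_emit * (1 + z) = 656.3 * (1 + 1.435) = 1598.0905

1598.0905 nm


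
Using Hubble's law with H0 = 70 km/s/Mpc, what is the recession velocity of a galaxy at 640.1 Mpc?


v = H0 * d = 70 * 640.1 = 44807.0

44807.0 km/s


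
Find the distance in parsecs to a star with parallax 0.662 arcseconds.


d = 1/p = 1/0.662 = 1.5106

1.5106 pc


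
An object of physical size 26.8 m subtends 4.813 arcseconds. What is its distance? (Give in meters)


D = size / theta_rad, theta_rad = 4.813 * pi/(180*3600) = 2.333e-05, D = 1.149e+06

1.149e+06 m


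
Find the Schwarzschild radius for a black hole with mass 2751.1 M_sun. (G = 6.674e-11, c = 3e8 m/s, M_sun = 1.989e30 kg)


M = 2751.1 * 1.989e30 kg = 5.4719379e+33 kg. rs = 2GM/c^2 = 2 * 6.674e-11 * 5.4719379e+33 / (3e8)^2 = 8.115e+06

8.115e+06 m


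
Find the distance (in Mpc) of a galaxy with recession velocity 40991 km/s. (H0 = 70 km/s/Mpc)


d = v / H0 = 40991 / 70 = 585.5857

585.5857 Mpc


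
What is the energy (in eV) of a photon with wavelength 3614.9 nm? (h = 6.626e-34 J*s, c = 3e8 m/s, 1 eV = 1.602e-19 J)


E = hc/lambda = 6.626e-34 * 3e8 / 3.615e-06 = 5.499e-20 J = 0.3433 eV

0.3433 eV


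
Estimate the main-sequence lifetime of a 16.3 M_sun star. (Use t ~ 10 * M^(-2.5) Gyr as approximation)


t = 10 * M^(-2.5) = 10 * 16.3^(-2.5) = 0.0093

0.0093 Gyr


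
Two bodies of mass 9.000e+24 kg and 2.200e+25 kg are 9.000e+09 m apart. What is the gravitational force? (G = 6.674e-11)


F = G*m1*m2/r^2 = 6.674e-11 * 9.000e+24 * 2.200e+25 / (9.000e+09)^2 = 6.674e-11 * 1.980e+50 / 8.100e+19 = 1.631e+20

1.631e+20 N


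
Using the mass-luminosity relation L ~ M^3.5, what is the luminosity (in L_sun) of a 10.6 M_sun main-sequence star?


L/L_sun = (M/M_sun)^3.5 = 10.6^3.5 = 3877.6672

3877.6672 L_sun


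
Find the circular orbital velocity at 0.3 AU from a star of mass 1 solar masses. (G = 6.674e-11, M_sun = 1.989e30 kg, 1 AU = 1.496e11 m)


v = sqrt(GM/r) = sqrt(6.674e-11 * 1.989e+30 / 4.488e+10) = 54385.6181

54385.6181 m/s


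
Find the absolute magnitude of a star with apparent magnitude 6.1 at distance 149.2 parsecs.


M = m - 5*log10(d) + 5 = 6.1 - 5*log10(149.2) + 5 = 0.2312

0.2312


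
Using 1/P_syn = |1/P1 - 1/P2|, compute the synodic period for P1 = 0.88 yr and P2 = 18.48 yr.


1/P_syn = |1/P1 - 1/P2| = |1/0.88 - 1/18.48| => P_syn = 0.924

0.924 years


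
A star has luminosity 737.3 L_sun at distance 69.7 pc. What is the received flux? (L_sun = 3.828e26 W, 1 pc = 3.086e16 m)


F = L / (4*pi*d^2) = 2.822e+29 / (4*pi*(2.151e+18)^2) = 4.855e-09

4.855e-09 W/m^2


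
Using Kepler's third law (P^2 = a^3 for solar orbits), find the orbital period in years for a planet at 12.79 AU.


P = a^(3/2) = 12.79^1.5 = 45.741

45.741 years


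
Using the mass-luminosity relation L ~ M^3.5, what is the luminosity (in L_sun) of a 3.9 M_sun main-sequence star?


L/L_sun = (M/M_sun)^3.5 = 3.9^3.5 = 117.1456

117.1456 L_sun


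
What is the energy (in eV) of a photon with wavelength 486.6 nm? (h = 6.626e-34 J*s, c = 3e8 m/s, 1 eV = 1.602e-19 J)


E = hc/lambda = 6.626e-34 * 3e8 / 4.866e-07 = 4.085e-19 J = 2.55 eV

2.55 eV


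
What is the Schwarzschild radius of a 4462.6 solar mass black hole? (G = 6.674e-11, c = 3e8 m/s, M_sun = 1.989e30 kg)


M = 4462.6 * 1.989e30 kg = 8.8761114e+33 kg. rs = 2GM/c^2 = 2 * 6.674e-11 * 8.8761114e+33 / (3e8)^2 = 1.316e+07

1.316e+07 m


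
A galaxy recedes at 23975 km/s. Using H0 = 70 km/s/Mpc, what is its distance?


d = v / H0 = 23975 / 70 = 342.5

342.5 Mpc


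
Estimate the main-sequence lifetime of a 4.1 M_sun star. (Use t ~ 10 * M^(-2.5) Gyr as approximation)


t = 10 * M^(-2.5) = 10 * 4.1^(-2.5) = 0.2938

0.2938 Gyr


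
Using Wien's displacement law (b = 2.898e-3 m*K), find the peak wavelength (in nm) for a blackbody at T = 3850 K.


lam_max = b / T = 2.898e-3 / 3850 = 7.527e-07 m = 752.7273 nm

752.7273 nm


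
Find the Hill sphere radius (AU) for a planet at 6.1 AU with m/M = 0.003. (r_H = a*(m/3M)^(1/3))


r_H = a * (m/3M)^(1/3) = 6.1 * (0.003/3)^(1/3) = 0.61

0.61 AU


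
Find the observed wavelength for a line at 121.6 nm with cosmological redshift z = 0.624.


lam_obs = lam_emit * (1 + z) = 121.6 * (1 + 0.624) = 197.4784

197.4784 nm


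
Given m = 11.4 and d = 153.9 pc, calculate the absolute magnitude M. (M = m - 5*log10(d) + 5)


M = m - 5*log10(d) + 5 = 11.4 - 5*log10(153.9) + 5 = 5.4638

5.4638


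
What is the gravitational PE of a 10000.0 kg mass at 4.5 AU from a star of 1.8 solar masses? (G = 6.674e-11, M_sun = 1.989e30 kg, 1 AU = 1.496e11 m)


M = 1.8 * 1.989e30 kg = 3.5802e+30 kg; r = 4.5 AU * 1.496e11 m/AU = 6.732e+11 m. U = -GM*m/r = -(6.674e-11 * 3.5802e+30 * 10000.0) / 6.732e+11 = -3.549e+12

-3.549e+12 J


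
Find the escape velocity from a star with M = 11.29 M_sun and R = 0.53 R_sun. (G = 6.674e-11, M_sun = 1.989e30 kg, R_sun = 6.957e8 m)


M = 11.29 * 1.989e30 kg = 2.245581e+31 kg; R = 0.53 * 6.957e8 m = 3.68721e+08 m. v_esc = sqrt(2GM/R) = sqrt(2 * 6.674e-11 * 2.245581e+31 / 3.68721e+08) = 2.851e+06

2.851e+06 m/s


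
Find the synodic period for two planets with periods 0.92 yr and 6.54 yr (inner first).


1/P_syn = |1/P1 - 1/P2| = |1/0.92 - 1/6.54| => P_syn = 1.0706

1.0706 years


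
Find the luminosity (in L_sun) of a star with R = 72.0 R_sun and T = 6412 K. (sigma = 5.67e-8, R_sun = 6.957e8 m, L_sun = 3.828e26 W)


R = 72.0 * 6.957e8 m = 5.00904e+10 m. L = 4*pi*R^2*sigma*T^4 = 4*pi*(5.00904e+10)^2 * 5.67e-8 * 6412^4 = 3.021871392e+30 W. L/L_sun = 3.021871392e+30 / 3.828e26 = 7894.1259

7894.1259 L_sun


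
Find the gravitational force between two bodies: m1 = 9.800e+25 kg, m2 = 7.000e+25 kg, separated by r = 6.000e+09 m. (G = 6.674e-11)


F = G*m1*m2/r^2 = 6.674e-11 * 9.800e+25 * 7.000e+25 / (6.000e+09)^2 = 6.674e-11 * 6.860e+51 / 3.600e+19 = 1.272e+22

1.272e+22 N


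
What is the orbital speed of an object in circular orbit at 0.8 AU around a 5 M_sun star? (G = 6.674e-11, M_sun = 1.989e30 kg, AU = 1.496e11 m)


v = sqrt(GM/r) = sqrt(6.674e-11 * 9.945e+30 / 1.197e+11) = 74470.5746

74470.5746 m/s


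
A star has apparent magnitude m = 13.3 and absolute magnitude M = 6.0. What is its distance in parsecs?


d = 10^((m - M + 5)/5) = 10^((13.3 - 6.0 + 5)/5) = 288.4032

288.4032 pc


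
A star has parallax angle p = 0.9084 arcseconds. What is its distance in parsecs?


d = 1/p = 1/0.9084 = 1.1008

1.1008 pc


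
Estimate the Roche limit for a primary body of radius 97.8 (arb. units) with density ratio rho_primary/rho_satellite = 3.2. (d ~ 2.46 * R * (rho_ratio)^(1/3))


d_Roche = 2.46 * 97.8 * 3.2^(1/3) = 354.5335

354.5335


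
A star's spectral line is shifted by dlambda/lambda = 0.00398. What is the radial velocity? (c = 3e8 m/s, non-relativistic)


v = (dlambda/lambda) * c = 0.00398 * 3e8 = 1.194e+06

1.194e+06 m/s


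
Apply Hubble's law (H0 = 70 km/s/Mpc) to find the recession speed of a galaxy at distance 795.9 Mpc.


v = H0 * d = 70 * 795.9 = 55713.0

55713.0 km/s


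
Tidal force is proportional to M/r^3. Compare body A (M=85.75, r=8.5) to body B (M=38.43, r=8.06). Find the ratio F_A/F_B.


Ratio = (M1/r1^3) / (M2/r2^3) = (85.75/8.5^3) / (38.43/8.06^3) = 1.9024

1.9024


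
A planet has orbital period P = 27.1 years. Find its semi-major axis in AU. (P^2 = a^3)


a = P^(2/3) = 27.1^(2/3) = 9.0222

9.0222 AU


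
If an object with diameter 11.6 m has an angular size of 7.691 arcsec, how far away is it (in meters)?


D = size / theta_rad, theta_rad = 7.691 * pi/(180*3600) = 3.729e-05, D = 311100.2149

311100.2149 m


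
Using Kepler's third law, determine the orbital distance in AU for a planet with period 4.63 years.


a = P^(2/3) = 4.63^(2/3) = 2.7779

2.7779 AU


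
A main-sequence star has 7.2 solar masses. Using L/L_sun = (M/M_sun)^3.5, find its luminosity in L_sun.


L/L_sun = (M/M_sun)^3.5 = 7.2^3.5 = 1001.5295

1001.5295 L_sun


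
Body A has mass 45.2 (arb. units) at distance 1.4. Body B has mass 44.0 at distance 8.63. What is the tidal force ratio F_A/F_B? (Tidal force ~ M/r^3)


Ratio = (M1/r1^3) / (M2/r2^3) = (45.2/1.4^3) / (44.0/8.63^3) = 240.6213

240.6213


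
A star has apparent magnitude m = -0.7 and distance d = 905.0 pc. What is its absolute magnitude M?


M = m - 5*log10(d) + 5 = -0.7 - 5*log10(905.0) + 5 = -10.4832

-10.4832


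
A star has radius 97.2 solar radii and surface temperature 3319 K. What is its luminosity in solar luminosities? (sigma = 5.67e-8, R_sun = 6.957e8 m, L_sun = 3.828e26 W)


R = 97.2 * 6.957e8 m = 6.762204e+10 m. L = 4*pi*R^2*sigma*T^4 = 4*pi*(6.762204e+10)^2 * 5.67e-8 * 3319^4 = 3.953652264e+29 W. L/L_sun = 3.953652264e+29 / 3.828e26 = 1032.8245

1032.8245 L_sun


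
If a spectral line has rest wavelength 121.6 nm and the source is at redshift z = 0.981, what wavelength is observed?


lam_obs = lam_emit * (1 + z) = 121.6 * (1 + 0.981) = 240.8896

240.8896 nm


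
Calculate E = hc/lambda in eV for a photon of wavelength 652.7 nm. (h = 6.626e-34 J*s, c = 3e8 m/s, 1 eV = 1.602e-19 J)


E = hc/lambda = 6.626e-34 * 3e8 / 6.527e-07 = 3.046e-19 J = 1.9011 eV

1.9011 eV


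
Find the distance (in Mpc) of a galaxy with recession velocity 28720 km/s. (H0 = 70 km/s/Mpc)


d = v / H0 = 28720 / 70 = 410.2857

410.2857 Mpc


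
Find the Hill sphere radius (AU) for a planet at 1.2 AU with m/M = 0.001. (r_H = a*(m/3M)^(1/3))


r_H = a * (m/3M)^(1/3) = 1.2 * (0.001/3)^(1/3) = 0.0832

0.0832 AU


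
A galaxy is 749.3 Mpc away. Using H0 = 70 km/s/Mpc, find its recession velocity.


v = H0 * d = 70 * 749.3 = 52451.0

52451.0 km/s


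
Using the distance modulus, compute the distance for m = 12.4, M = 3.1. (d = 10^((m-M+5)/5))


d = 10^((m - M + 5)/5) = 10^((12.4 - 3.1 + 5)/5) = 724.436

724.436 pc


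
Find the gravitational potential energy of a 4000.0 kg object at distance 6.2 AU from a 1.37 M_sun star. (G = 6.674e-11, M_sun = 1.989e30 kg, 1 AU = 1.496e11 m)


M = 1.37 * 1.989e30 kg = 2.72493e+30 kg; r = 6.2 AU * 1.496e11 m/AU = 9.2752e+11 m. U = -GM*m/r = -(6.674e-11 * 2.72493e+30 * 4000.0) / 9.2752e+11 = -7.843e+11

-7.843e+11 J


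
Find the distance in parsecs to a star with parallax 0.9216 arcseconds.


d = 1/p = 1/0.9216 = 1.0851

1.0851 pc


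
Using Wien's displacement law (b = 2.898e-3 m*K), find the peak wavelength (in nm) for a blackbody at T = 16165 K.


lam_max = b / T = 2.898e-3 / 16165 = 1.793e-07 m = 179.2762 nm

179.2762 nm


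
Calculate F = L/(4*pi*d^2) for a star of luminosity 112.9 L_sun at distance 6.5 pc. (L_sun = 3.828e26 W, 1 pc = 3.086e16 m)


F = L / (4*pi*d^2) = 4.322e+28 / (4*pi*(2.006e+17)^2) = 8.547e-08

8.547e-08 W/m^2


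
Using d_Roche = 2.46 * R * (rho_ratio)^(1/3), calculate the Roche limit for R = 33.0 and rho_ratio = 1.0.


d_Roche = 2.46 * 33.0 * 1.0^(1/3) = 81.18

81.18


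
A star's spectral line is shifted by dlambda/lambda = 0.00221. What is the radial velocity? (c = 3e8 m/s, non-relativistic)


v = (dlambda/lambda) * c = 0.00221 * 3e8 = 663000.0

663000.0 m/s


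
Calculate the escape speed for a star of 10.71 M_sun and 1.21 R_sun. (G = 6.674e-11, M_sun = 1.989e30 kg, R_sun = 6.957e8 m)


M = 10.71 * 1.989e30 kg = 2.130219e+31 kg; R = 1.21 * 6.957e8 m = 8.41797e+08 m. v_esc = sqrt(2GM/R) = sqrt(2 * 6.674e-11 * 2.130219e+31 / 8.41797e+08) = 1.838e+06

1.838e+06 m/s


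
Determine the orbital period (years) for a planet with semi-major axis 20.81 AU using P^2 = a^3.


P = a^(3/2) = 20.81^1.5 = 94.931

94.931 years


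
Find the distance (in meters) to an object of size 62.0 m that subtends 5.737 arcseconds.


D = size / theta_rad, theta_rad = 5.737 * pi/(180*3600) = 2.781e-05, D = 2.229e+06

2.229e+06 m


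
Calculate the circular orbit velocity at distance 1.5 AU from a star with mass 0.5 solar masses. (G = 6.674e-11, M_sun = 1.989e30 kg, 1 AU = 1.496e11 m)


v = sqrt(GM/r) = sqrt(6.674e-11 * 9.945e+29 / 2.244e+11) = 17198.2425

17198.2425 m/s


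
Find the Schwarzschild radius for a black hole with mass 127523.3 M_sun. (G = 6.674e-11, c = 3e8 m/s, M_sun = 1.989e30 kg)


M = 127523.3 * 1.989e30 kg = 2.536438437e+35 kg. rs = 2GM/c^2 = 2 * 6.674e-11 * 2.536438437e+35 / (3e8)^2 = 3.762e+08

3.762e+08 m


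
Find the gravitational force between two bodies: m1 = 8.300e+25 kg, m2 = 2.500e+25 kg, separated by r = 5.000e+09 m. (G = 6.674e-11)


F = G*m1*m2/r^2 = 6.674e-11 * 8.300e+25 * 2.500e+25 / (5.000e+09)^2 = 6.674e-11 * 2.075e+51 / 2.500e+19 = 5.539e+21

5.539e+21 N


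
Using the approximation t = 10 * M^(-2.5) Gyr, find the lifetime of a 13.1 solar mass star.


t = 10 * M^(-2.5) = 10 * 13.1^(-2.5) = 0.0161

0.0161 Gyr


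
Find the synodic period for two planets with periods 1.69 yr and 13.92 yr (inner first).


1/P_syn = |1/P1 - 1/P2| = |1/1.69 - 1/13.92| => P_syn = 1.9235

1.9235 years


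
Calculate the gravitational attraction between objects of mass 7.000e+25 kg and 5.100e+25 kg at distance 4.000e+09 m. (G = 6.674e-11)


F = G*m1*m2/r^2 = 6.674e-11 * 7.000e+25 * 5.100e+25 / (4.000e+09)^2 = 6.674e-11 * 3.570e+51 / 1.600e+19 = 1.489e+22

1.489e+22 N


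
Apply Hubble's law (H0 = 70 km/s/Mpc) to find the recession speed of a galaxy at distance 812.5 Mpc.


v = H0 * d = 70 * 812.5 = 56875.0

56875.0 km/s


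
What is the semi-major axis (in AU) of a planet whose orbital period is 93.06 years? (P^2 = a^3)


a = P^(2/3) = 93.06^(2/3) = 20.5357

20.5357 AU


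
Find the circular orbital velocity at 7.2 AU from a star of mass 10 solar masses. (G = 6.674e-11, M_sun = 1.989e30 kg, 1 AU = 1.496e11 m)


v = sqrt(GM/r) = sqrt(6.674e-11 * 1.989e+31 / 1.077e+12) = 35105.7655

35105.7655 m/s


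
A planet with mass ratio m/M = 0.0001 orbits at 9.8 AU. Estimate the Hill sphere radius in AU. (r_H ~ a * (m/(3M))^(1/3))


r_H = a * (m/3M)^(1/3) = 9.8 * (0.0001/3)^(1/3) = 0.3154

0.3154 AU


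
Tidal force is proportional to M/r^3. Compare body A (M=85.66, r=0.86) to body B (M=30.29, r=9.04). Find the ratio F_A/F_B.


Ratio = (M1/r1^3) / (M2/r2^3) = (85.66/0.86^3) / (30.29/9.04^3) = 3284.6472

3284.6472


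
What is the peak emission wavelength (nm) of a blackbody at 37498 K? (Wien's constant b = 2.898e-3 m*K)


lam_max = b / T = 2.898e-3 / 37498 = 7.728e-08 m = 77.2841 nm

77.2841 nm


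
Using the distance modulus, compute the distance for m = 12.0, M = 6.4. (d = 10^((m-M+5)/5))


d = 10^((m - M + 5)/5) = 10^((12.0 - 6.4 + 5)/5) = 131.8257

131.8257 pc


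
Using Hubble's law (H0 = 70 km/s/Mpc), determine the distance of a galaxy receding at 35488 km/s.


d = v / H0 = 35488 / 70 = 506.9714

506.9714 Mpc


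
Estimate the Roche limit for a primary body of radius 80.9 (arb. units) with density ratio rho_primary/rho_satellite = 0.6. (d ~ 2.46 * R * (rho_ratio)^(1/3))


d_Roche = 2.46 * 80.9 * 0.6^(1/3) = 167.8549

167.8549


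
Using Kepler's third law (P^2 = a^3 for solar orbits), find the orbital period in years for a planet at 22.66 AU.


P = a^(3/2) = 22.66^1.5 = 107.8673

107.8673 years


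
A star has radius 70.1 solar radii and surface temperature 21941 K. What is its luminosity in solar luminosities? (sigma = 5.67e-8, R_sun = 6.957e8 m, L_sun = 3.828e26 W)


R = 70.1 * 6.957e8 m = 4.876857e+10 m. L = 4*pi*R^2*sigma*T^4 = 4*pi*(4.876857e+10)^2 * 5.67e-8 * 21941^4 = 3.927341215e+32 W. L/L_sun = 3.927341215e+32 / 3.828e26 = 1.026e+06

1.026e+06 L_sun


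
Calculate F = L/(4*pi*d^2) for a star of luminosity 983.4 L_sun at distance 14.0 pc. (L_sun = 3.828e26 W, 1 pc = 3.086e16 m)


F = L / (4*pi*d^2) = 3.764e+29 / (4*pi*(4.320e+17)^2) = 1.605e-07

1.605e-07 W/m^2


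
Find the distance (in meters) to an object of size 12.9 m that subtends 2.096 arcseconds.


D = size / theta_rad, theta_rad = 2.096 * pi/(180*3600) = 1.016e-05, D = 1.269e+06

1.269e+06 m


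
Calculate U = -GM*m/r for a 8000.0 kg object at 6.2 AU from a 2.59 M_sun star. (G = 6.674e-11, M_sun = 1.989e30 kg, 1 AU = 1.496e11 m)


M = 2.59 * 1.989e30 kg = 5.15151e+30 kg; r = 6.2 AU * 1.496e11 m/AU = 9.2752e+11 m. U = -GM*m/r = -(6.674e-11 * 5.15151e+30 * 8000.0) / 9.2752e+11 = -2.965e+12

-2.965e+12 J


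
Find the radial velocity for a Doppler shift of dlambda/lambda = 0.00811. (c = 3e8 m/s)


v = (dlambda/lambda) * c = 0.00811 * 3e8 = 2.433e+06

2.433e+06 m/s


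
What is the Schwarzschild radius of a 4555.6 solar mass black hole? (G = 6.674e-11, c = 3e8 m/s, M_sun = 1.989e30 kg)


M = 4555.6 * 1.989e30 kg = 9.0610884e+33 kg. rs = 2GM/c^2 = 2 * 6.674e-11 * 9.0610884e+33 / (3e8)^2 = 1.344e+07

1.344e+07 m


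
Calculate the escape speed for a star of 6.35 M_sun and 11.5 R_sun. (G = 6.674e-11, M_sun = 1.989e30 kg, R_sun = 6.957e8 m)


M = 6.35 * 1.989e30 kg = 1.263015e+31 kg; R = 11.5 * 6.957e8 m = 8.00055e+09 m. v_esc = sqrt(2GM/R) = sqrt(2 * 6.674e-11 * 1.263015e+31 / 8.00055e+09) = 459042.0087

459042.0087 m/s


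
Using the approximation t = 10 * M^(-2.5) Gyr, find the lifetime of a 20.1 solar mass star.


t = 10 * M^(-2.5) = 10 * 20.1^(-2.5) = 0.0055

0.0055 Gyr


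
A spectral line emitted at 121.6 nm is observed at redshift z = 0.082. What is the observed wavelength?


lam_obs = lam_emit * (1 + z) = 121.6 * (1 + 0.082) = 131.5712

131.5712 nm


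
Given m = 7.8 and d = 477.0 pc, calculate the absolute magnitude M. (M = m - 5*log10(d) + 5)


M = m - 5*log10(d) + 5 = 7.8 - 5*log10(477.0) + 5 = -0.5926

-0.5926


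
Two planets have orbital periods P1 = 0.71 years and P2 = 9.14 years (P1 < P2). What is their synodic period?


1/P_syn = |1/P1 - 1/P2| = |1/0.71 - 1/9.14| => P_syn = 0.7698

0.7698 years


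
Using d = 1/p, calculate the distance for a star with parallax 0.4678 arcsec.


d = 1/p = 1/0.4678 = 2.1377

2.1377 pc


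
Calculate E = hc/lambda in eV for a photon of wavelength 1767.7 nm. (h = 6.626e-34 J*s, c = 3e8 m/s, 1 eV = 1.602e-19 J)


E = hc/lambda = 6.626e-34 * 3e8 / 1.768e-06 = 1.125e-19 J = 0.7019 eV

0.7019 eV


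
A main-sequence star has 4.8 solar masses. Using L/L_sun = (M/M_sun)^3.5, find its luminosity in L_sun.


L/L_sun = (M/M_sun)^3.5 = 4.8^3.5 = 242.2949

242.2949 L_sun


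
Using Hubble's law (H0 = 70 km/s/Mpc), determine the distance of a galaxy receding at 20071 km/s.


d = v / H0 = 20071 / 70 = 286.7286

286.7286 Mpc


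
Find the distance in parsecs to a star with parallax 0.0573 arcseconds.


d = 1/p = 1/0.0573 = 17.452

17.452 pc


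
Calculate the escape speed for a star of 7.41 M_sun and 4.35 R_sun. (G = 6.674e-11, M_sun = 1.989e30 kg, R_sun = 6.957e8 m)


M = 7.41 * 1.989e30 kg = 1.473849e+31 kg; R = 4.35 * 6.957e8 m = 3.026295e+09 m. v_esc = sqrt(2GM/R) = sqrt(2 * 6.674e-11 * 1.473849e+31 / 3.026295e+09) = 806267.1478

806267.1478 m/s


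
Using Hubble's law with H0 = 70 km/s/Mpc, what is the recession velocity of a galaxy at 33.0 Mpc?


v = H0 * d = 70 * 33.0 = 2310.0

2310.0 km/s


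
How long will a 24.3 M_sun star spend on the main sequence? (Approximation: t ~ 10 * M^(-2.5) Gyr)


t = 10 * M^(-2.5) = 10 * 24.3^(-2.5) = 0.0034

0.0034 Gyr


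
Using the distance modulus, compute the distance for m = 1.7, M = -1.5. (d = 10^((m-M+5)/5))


d = 10^((m - M + 5)/5) = 10^((1.7 - -1.5 + 5)/5) = 43.6516

43.6516 pc


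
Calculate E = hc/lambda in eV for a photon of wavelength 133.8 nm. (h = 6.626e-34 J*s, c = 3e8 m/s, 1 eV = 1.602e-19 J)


E = hc/lambda = 6.626e-34 * 3e8 / 1.338e-07 = 1.486e-18 J = 9.2737 eV

9.2737 eV


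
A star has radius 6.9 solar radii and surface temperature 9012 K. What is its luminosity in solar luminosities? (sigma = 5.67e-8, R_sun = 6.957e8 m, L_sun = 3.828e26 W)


R = 6.9 * 6.957e8 m = 4.80033e+09 m. L = 4*pi*R^2*sigma*T^4 = 4*pi*(4.80033e+09)^2 * 5.67e-8 * 9012^4 = 1.082978521e+29 W. L/L_sun = 1.082978521e+29 / 3.828e26 = 282.9097

282.9097 L_sun


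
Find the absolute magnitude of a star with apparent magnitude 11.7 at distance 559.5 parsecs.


M = m - 5*log10(d) + 5 = 11.7 - 5*log10(559.5) + 5 = 2.961

2.961


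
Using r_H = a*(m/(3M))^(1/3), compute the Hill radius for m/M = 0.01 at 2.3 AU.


r_H = a * (m/3M)^(1/3) = 2.3 * (0.01/3)^(1/3) = 0.3436

0.3436 AU


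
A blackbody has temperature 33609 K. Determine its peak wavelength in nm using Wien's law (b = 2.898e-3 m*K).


lam_max = b / T = 2.898e-3 / 33609 = 8.623e-08 m = 86.2269 nm

86.2269 nm


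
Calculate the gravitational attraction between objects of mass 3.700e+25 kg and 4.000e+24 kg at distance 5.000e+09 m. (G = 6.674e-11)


F = G*m1*m2/r^2 = 6.674e-11 * 3.700e+25 * 4.000e+24 / (5.000e+09)^2 = 6.674e-11 * 1.480e+50 / 2.500e+19 = 3.951e+20

3.951e+20 N


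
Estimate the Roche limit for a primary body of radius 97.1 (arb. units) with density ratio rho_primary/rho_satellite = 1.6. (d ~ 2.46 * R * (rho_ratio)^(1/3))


d_Roche = 2.46 * 97.1 * 1.6^(1/3) = 279.3794

279.3794


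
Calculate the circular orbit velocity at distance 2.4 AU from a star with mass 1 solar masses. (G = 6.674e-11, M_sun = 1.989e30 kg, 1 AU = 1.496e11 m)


v = sqrt(GM/r) = sqrt(6.674e-11 * 1.989e+30 / 3.590e+11) = 19228.2197

19228.2197 m/s


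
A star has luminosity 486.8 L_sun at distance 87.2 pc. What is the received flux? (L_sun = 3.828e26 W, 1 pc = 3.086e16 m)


F = L / (4*pi*d^2) = 1.863e+29 / (4*pi*(2.691e+18)^2) = 2.048e-09

2.048e-09 W/m^2


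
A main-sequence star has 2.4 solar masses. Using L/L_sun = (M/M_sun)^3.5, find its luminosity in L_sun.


L/L_sun = (M/M_sun)^3.5 = 2.4^3.5 = 21.416

21.416 L_sun


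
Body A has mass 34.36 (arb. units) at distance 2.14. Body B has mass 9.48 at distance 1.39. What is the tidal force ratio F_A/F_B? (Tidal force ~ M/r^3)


Ratio = (M1/r1^3) / (M2/r2^3) = (34.36/2.14^3) / (9.48/1.39^3) = 0.9932

0.9932


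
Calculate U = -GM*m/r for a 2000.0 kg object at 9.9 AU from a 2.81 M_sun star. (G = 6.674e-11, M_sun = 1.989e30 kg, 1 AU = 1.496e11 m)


M = 2.81 * 1.989e30 kg = 5.58909e+30 kg; r = 9.9 AU * 1.496e11 m/AU = 1.48104e+12 m. U = -GM*m/r = -(6.674e-11 * 5.58909e+30 * 2000.0) / 1.48104e+12 = -5.037e+11

-5.037e+11 J


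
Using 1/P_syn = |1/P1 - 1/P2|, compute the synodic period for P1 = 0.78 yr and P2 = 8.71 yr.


1/P_syn = |1/P1 - 1/P2| = |1/0.78 - 1/8.71| => P_syn = 0.8567

0.8567 years


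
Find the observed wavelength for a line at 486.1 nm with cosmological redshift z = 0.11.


lam_obs = lam_emit * (1 + z) = 486.1 * (1 + 0.11) = 539.571

539.571 nm


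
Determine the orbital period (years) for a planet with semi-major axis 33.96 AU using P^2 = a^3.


P = a^(3/2) = 33.96^1.5 = 197.9026

197.9026 years


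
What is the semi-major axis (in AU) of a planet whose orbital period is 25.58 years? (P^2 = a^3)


a = P^(2/3) = 25.58^(2/3) = 8.6816

8.6816 AU


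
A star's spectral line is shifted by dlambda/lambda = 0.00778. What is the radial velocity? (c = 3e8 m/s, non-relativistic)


v = (dlambda/lambda) * c = 0.00778 * 3e8 = 2.334e+06

2.334e+06 m/s


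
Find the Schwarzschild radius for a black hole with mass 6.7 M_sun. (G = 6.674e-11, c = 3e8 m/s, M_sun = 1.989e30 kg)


M = 6.7 * 1.989e30 kg = 1.33263e+31 kg. rs = 2GM/c^2 = 2 * 6.674e-11 * 1.33263e+31 / (3e8)^2 = 19764.3836

19764.3836 m


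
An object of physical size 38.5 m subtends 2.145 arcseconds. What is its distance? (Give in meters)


D = size / theta_rad, theta_rad = 2.145 * pi/(180*3600) = 1.040e-05, D = 3.702e+06

3.702e+06 m


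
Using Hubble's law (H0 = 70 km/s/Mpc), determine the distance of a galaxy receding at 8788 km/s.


d = v / H0 = 8788 / 70 = 125.5429

125.5429 Mpc


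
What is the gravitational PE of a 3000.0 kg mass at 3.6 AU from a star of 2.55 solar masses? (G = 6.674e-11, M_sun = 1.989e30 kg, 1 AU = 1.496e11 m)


M = 2.55 * 1.989e30 kg = 5.07195e+30 kg; r = 3.6 AU * 1.496e11 m/AU = 5.3856e+11 m. U = -GM*m/r = -(6.674e-11 * 5.07195e+30 * 3000.0) / 5.3856e+11 = -1.886e+12

-1.886e+12 J


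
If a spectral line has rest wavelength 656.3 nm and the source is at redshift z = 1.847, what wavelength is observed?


lam_obs = lam_emit * (1 + z) = 656.3 * (1 + 1.847) = 1868.4861

1868.4861 nm


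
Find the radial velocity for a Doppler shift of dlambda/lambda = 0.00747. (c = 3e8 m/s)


v = (dlambda/lambda) * c = 0.00747 * 3e8 = 2.241e+06

2.241e+06 m/s


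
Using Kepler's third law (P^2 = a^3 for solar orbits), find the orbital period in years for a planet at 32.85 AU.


P = a^(3/2) = 32.85^1.5 = 188.2795

188.2795 years
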